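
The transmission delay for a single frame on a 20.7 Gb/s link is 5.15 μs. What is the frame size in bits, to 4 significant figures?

106600 bits

L = R × t_tx = 20700000000 b/s × 5.15e-06 s = 106605 bits.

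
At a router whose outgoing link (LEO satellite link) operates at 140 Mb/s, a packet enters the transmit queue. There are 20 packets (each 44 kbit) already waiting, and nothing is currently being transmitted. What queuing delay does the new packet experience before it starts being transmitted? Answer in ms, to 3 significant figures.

Each queued packet: L/R = 44000/140000000 = 0.314286 ms.
20 queued → 6.28571 ms.
Queuing delay = 6.29 ms.

6.29 ms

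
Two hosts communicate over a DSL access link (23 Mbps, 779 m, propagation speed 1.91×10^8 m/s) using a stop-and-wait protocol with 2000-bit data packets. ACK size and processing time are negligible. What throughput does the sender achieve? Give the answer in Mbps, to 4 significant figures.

t_tx = L/R = 2000/23000000 = 8.69565e-05 s.
t_prop = 779/191000000 = 4.07853e-06 s; RTT = 8.15707e-06 s.
Cycle = t_tx + RTT = 9.51136e-05 s.
Throughput = L / cycle = 2000 / 9.51136e-05 = 21.03 Mbps.

21.03 Mbps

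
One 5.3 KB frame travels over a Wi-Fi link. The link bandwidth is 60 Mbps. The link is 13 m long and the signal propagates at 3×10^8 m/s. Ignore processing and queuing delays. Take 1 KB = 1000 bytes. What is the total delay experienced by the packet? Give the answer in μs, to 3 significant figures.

L = 42400 bits.
Transmission delay = L/R = 42400 / 60000000 = 706.667 μs.
Propagation delay = d/s = 13 m / 300000000 m/s = 0.0433333 μs.
Total = 707 μs.

707 μs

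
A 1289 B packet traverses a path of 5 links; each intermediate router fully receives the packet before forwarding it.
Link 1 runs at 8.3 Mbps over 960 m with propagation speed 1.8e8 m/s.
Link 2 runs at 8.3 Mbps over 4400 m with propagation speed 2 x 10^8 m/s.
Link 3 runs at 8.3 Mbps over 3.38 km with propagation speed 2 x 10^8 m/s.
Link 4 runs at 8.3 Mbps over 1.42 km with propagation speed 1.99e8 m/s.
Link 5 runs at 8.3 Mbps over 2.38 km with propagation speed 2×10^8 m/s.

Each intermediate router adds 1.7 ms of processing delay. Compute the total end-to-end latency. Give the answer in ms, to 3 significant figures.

13.1 ms

L = 1289 × 8 = 10312 bits.
Transmission delay per hop = L/R = 10312/8.3e+06 = 1.24241 ms; 5 hops → 6.21205 ms.
Propagation delays (d/s per hop): 0.00533333, 0.022, 0.0169, 0.00713568, 0.0119 ms; sum = 0.063269 ms.
Processing at 4 router(s): 4 × 1.7 ms = 6.8 ms.
End-to-end = 13.1 ms.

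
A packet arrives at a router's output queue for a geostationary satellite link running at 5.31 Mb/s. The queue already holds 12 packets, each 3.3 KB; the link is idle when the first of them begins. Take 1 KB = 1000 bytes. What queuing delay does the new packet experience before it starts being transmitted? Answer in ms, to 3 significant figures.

Each queued packet: L/R = 26400/5310000 = 4.97175 ms.
12 queued → 59.661 ms.
Queuing delay = 59.7 ms.

59.7 ms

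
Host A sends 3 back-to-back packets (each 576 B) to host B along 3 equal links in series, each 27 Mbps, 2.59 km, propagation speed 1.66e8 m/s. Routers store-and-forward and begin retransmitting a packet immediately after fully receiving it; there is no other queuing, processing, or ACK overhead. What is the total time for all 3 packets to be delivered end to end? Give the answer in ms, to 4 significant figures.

Per-hop transmission t_tx = L/R = 4608/27000000 = 0.170667 ms.
Per-hop propagation t_prop = 2590/166000000 = 0.0156024 ms.
Pipeline fill: first packet needs 3·t_tx to clear all hops; remaining 2 packets each add one t_tx.
Total = (3+3-1)·t_tx + 3·t_prop = 5·0.170667 + 3·0.0156024 = 0.9001 ms.

0.9001 ms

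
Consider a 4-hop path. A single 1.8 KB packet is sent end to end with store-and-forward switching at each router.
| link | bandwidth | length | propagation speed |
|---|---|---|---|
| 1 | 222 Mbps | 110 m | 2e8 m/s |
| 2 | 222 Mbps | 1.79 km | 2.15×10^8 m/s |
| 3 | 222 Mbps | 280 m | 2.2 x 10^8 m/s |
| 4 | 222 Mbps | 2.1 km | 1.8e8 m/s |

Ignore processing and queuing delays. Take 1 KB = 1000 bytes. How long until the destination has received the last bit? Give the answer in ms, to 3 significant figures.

L = 14400 bits.
Transmission delay per hop = L/R = 14400/222000000 = 0.0648649 ms; 4 hops → 0.259459 ms.
Propagation delays (d/s per hop): 0.00055, 0.00832558, 0.00127273, 0.0116667 ms; sum = 0.021815 ms.
End-to-end = 0.281 ms.

0.281 ms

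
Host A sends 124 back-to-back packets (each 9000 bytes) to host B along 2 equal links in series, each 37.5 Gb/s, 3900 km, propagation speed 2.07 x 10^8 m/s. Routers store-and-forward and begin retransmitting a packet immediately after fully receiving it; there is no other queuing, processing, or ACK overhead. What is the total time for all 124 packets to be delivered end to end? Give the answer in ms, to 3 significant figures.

37.9 ms

Per-hop transmission t_tx = L/R = 72000/37500000000 = 0.00192 ms.
Per-hop propagation t_prop = 3900000/2.07e+08 = 18.8406 ms.
Pipeline fill: first packet needs 2·t_tx to clear all hops; remaining 123 packets each add one t_tx.
Total = (2+124-1)·t_tx + 2·t_prop = 125·0.00192 + 2·18.8406 = 37.9 ms.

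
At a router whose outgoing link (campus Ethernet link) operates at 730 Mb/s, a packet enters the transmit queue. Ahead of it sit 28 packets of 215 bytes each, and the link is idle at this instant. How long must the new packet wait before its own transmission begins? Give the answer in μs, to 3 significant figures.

66.0 μs

Each queued packet: L/R = 1720/730000000 = 2.35616 μs.
28 queued → 65.9726 μs.
Queuing delay = 66.0 μs.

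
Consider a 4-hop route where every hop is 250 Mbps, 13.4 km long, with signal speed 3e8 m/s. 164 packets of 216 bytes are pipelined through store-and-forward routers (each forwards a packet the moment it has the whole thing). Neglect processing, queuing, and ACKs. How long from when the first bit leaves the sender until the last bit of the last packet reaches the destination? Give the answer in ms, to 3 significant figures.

1.33 ms

Per-hop transmission t_tx = L/R = 1728/250000000 = 0.006912 ms.
Per-hop propagation t_prop = 13400/300000000 = 0.0446667 ms.
Pipeline fill: first packet needs 4·t_tx to clear all hops; remaining 163 packets each add one t_tx.
Total = (4+164-1)·t_tx + 4·t_prop = 167·0.006912 + 4·0.0446667 = 1.33 ms.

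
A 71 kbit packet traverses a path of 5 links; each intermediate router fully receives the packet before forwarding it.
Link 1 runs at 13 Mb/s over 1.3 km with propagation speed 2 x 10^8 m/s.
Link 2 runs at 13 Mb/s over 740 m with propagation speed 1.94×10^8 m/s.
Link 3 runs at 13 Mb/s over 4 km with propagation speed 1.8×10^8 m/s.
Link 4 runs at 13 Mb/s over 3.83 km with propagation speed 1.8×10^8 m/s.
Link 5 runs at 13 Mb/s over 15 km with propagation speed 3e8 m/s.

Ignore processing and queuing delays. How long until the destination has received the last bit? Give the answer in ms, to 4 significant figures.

27.41 ms

L = 71000 bits.
Transmission delay per hop = L/R = 71000/13000000 = 5.46154 ms; 5 hops → 27.3077 ms.
Propagation delays (d/s per hop): 0.0065, 0.00381443, 0.0222222, 0.0212778, 0.05 ms; sum = 0.103814 ms.
End-to-end = 27.41 ms.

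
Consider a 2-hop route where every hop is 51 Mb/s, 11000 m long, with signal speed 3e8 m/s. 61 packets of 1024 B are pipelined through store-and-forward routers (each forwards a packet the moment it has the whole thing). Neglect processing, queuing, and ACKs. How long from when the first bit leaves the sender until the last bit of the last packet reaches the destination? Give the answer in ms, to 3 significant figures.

10.0 ms

Per-hop transmission t_tx = L/R = 8192/51000000 = 0.160627 ms.
Per-hop propagation t_prop = 11000/300000000 = 0.0366667 ms.
Pipeline fill: first packet needs 2·t_tx to clear all hops; remaining 60 packets each add one t_tx.
Total = (2+61-1)·t_tx + 2·t_prop = 62·0.160627 + 2·0.0366667 = 10.0 ms.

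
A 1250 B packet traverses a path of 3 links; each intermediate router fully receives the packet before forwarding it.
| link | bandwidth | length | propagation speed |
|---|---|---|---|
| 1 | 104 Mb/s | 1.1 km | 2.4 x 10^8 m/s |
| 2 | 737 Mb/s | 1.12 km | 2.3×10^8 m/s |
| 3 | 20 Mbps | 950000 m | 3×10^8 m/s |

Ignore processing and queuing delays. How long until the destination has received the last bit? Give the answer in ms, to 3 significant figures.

L = 1250 × 8 = 10000 bits.
Transmission delays (L/R per hop): 0.0961538, 0.0135685, 0.5 ms; sum = 0.609722 ms.
Propagation delays (d/s per hop): 0.00458333, 0.00486957, 3.16667 ms; sum = 3.17612 ms.
End-to-end = 3.79 ms.

3.79 ms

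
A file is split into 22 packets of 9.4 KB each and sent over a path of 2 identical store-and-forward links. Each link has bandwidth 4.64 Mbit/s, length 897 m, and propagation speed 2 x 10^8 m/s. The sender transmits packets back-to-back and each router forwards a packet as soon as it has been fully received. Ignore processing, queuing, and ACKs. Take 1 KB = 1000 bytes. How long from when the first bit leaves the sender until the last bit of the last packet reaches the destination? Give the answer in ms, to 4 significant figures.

Per-hop transmission t_tx = L/R = 75200/4640000 = 16.2069 ms.
Per-hop propagation t_prop = 897/200000000 = 0.004485 ms.
Pipeline fill: first packet needs 2·t_tx to clear all hops; remaining 21 packets each add one t_tx.
Total = (2+22-1)·t_tx + 2·t_prop = 23·16.2069 + 2·0.004485 = 372.8 ms.

372.8 ms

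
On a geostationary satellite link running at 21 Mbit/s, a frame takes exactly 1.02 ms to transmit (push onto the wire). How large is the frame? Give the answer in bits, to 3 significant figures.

L = R × t_tx = 21000000 b/s × 0.00102 s = 21420 bits.

21400 bits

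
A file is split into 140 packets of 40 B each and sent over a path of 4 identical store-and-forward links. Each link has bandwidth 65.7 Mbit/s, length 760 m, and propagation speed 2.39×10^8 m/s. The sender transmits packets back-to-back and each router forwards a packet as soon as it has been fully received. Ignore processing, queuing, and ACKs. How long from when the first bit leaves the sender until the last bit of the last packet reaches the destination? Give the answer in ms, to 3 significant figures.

Per-hop transmission t_tx = L/R = 320/65700000 = 0.00487062 ms.
Per-hop propagation t_prop = 760/239000000 = 0.00317992 ms.
Pipeline fill: first packet needs 4·t_tx to clear all hops; remaining 139 packets each add one t_tx.
Total = (4+140-1)·t_tx + 4·t_prop = 143·0.00487062 + 4·0.00317992 = 0.709 ms.

0.709 ms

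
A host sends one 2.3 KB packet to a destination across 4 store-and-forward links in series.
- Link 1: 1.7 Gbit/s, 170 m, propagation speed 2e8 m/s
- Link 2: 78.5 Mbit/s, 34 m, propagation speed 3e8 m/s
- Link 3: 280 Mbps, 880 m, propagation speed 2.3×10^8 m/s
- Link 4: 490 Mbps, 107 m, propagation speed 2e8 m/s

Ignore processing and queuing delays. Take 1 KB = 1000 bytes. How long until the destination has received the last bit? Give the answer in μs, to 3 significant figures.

354 μs

L = 18400 bits.
Transmission delays (L/R per hop): 10.8235, 234.395, 65.7143, 37.551 μs; sum = 348.484 μs.
Propagation delays (d/s per hop): 0.85, 0.113333, 3.82609, 0.535 μs; sum = 5.32442 μs.
End-to-end = 354 μs.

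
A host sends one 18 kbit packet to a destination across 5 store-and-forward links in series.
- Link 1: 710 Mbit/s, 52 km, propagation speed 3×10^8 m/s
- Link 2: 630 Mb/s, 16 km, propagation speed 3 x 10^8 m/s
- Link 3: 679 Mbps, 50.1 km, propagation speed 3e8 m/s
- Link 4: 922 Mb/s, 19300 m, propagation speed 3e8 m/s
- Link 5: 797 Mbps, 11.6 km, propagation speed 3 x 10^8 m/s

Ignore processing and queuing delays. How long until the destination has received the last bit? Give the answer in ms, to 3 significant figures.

0.619 ms

L = 18000 bits.
Transmission delays (L/R per hop): 0.0253521, 0.0285714, 0.0265096, 0.0195228, 0.0225847 ms; sum = 0.122541 ms.
Propagation delays (d/s per hop): 0.173333, 0.0533333, 0.167, 0.0643333, 0.0386667 ms; sum = 0.496667 ms.
End-to-end = 0.619 ms.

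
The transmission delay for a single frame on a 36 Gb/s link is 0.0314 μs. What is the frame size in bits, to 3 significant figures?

1130 bits

L = R × t_tx = 36000000000 b/s × 3.14e-08 s = 1130.4 bits.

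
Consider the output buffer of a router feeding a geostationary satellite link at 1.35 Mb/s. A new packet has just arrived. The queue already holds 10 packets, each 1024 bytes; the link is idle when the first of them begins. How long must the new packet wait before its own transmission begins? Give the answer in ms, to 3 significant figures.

Each queued packet: L/R = 8192/1350000 = 6.06815 ms.
10 queued → 60.6815 ms.
Queuing delay = 60.7 ms.

60.7 ms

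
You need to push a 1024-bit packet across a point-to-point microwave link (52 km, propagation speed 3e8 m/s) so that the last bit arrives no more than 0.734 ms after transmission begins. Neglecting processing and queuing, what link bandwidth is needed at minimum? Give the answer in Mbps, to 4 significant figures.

Propagation delay = 52000 / 300000000 = 0.173333 ms.
Transmission budget = 0.734 − 0.173333 = 0.560667 ms.
R ≥ L / t_tx = 1024 bits / 0.000560667 s = 1.826 Mbps.

1.826 Mbps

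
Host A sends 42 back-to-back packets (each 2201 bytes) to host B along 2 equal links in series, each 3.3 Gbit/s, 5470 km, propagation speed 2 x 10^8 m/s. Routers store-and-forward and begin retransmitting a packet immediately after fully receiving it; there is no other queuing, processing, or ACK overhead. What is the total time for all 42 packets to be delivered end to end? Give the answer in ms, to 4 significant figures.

Per-hop transmission t_tx = L/R = 17608/3300000000 = 0.00533576 ms.
Per-hop propagation t_prop = 5470000/200000000 = 27.35 ms.
Pipeline fill: first packet needs 2·t_tx to clear all hops; remaining 41 packets each add one t_tx.
Total = (2+42-1)·t_tx + 2·t_prop = 43·0.00533576 + 2·27.35 = 54.93 ms.

54.93 ms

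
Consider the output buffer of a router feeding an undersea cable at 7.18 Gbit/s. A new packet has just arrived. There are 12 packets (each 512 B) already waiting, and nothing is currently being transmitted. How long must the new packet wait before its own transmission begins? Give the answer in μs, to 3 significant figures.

6.85 μs

Each queued packet: L/R = 4096/7180000000 = 0.570474 μs.
12 queued → 6.84568 μs.
Queuing delay = 6.85 μs.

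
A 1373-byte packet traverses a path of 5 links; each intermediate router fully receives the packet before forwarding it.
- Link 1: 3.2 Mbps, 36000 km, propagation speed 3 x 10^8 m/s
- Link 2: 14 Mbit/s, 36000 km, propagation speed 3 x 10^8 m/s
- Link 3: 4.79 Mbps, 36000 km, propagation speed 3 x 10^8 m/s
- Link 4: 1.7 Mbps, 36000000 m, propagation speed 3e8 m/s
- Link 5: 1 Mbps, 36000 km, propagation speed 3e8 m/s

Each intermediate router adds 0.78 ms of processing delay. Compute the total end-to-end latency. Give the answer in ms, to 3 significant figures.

L = 1373 × 8 = 10984 bits.
Transmission delays (L/R per hop): 3.4325, 0.784571, 2.29311, 6.46118, 10.984 ms; sum = 23.9554 ms.
Propagation delays (d/s per hop): 120, 120, 120, 120, 120 ms; sum = 600 ms.
Processing at 4 router(s): 4 × 0.78 ms = 3.12 ms.
End-to-end = 627 ms.

627 ms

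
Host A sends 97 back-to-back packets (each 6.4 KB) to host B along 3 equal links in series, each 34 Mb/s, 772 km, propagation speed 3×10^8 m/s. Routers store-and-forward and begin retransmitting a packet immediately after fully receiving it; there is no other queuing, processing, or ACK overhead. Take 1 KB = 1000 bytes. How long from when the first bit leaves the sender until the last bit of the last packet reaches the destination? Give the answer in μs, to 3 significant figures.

157000 μs

Per-hop transmission t_tx = L/R = 51200/34000000 = 1505.88 μs.
Per-hop propagation t_prop = 772000/300000000 = 2573.33 μs.
Pipeline fill: first packet needs 3·t_tx to clear all hops; remaining 96 packets each add one t_tx.
Total = (3+97-1)·t_tx + 3·t_prop = 99·1505.88 + 3·2573.33 = 157000 μs.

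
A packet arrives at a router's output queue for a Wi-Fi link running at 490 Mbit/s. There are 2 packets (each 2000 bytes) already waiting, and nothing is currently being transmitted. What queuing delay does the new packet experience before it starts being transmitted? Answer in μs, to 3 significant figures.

Each queued packet: L/R = 16000/490000000 = 32.6531 μs.
2 queued → 65.3061 μs.
Queuing delay = 65.3 μs.

65.3 μs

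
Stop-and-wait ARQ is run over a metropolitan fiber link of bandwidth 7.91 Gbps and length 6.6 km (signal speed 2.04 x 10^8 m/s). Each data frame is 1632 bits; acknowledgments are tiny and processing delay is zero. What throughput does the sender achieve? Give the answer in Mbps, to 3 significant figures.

25.1 Mbps

t_tx = L/R = 1632/7910000000 = 2.06321e-07 s.
t_prop = 6600/204000000 = 3.23529e-05 s; RTT = 6.47059e-05 s.
Cycle = t_tx + RTT = 6.49122e-05 s.
Throughput = L / cycle = 1632 / 6.49122e-05 = 25.1 Mbps.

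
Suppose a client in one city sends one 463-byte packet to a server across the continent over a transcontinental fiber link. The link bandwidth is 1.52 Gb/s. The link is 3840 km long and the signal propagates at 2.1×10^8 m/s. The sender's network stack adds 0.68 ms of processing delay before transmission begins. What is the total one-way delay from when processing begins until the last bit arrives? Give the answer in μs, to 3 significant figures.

L = 463 × 8 = 3704 bits.
Transmission delay = L/R = 3704 / 1520000000 = 2.43684 μs.
Propagation delay = d/s = 3840000 m / 210000000 m/s = 18285.7 μs.
Plus processing delay 0.68 ms = 680 μs.
Total = 19000 μs.

19000 μs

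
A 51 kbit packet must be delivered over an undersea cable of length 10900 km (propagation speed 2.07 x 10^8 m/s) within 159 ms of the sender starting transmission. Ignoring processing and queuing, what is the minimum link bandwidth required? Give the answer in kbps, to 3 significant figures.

480 kbps

Propagation delay = 10900000 / 2.07e+08 = 52.657 ms.
Transmission budget = 159 − 52.657 = 106.343 ms.
R ≥ L / t_tx = 51000 bits / 0.106343 s = 480 kbps.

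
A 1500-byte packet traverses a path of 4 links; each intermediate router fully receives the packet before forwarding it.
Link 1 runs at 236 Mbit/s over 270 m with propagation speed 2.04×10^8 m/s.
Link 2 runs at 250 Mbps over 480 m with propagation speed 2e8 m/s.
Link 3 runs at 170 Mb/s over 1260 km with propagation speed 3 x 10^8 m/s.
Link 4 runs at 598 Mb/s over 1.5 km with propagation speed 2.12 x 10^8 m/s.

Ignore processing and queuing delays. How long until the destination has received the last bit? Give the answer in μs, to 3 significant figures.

L = 1500 × 8 = 12000 bits.
Transmission delays (L/R per hop): 50.8475, 48, 70.5882, 20.0669 μs; sum = 189.503 μs.
Propagation delays (d/s per hop): 1.32353, 2.4, 4200, 7.07547 μs; sum = 4210.8 μs.
End-to-end = 4400 μs.

4400 μs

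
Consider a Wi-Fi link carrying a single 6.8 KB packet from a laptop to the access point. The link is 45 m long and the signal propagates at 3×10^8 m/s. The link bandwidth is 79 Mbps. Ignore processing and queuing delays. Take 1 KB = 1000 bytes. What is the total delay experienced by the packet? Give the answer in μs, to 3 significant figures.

689 μs

L = 54400 bits.
Transmission delay = L/R = 54400 / 79000000 = 688.608 μs.
Propagation delay = d/s = 45 m / 300000000 m/s = 0.15 μs.
Total = 689 μs.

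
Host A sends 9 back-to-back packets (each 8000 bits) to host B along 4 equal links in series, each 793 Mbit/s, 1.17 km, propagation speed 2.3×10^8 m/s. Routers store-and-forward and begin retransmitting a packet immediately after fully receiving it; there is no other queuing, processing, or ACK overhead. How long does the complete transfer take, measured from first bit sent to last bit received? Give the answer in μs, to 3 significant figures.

Per-hop transmission t_tx = L/R = 8000/793000000 = 10.0883 μs.
Per-hop propagation t_prop = 1170/2.3e+08 = 5.08696 μs.
Pipeline fill: first packet needs 4·t_tx to clear all hops; remaining 8 packets each add one t_tx.
Total = (4+9-1)·t_tx + 4·t_prop = 12·10.0883 + 4·5.08696 = 141 μs.

141 μs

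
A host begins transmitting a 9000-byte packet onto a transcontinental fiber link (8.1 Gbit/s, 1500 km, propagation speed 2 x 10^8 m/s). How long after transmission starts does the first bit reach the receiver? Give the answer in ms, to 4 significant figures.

First bit experiences only propagation delay: d/s = 1500000/200000000 = 7.500 ms.

7.500 ms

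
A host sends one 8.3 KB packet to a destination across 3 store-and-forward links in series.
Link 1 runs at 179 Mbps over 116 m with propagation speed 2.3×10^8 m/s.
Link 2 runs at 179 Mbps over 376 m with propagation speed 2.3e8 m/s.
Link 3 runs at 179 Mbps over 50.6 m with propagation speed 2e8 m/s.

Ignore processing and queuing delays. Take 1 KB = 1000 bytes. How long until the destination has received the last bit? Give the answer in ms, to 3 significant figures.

L = 66400 bits.
Transmission delay per hop = L/R = 66400/179000000 = 0.37095 ms; 3 hops → 1.11285 ms.
Propagation delays (d/s per hop): 0.000504348, 0.00163478, 0.000253 ms; sum = 0.00239213 ms.
End-to-end = 1.12 ms.

1.12 ms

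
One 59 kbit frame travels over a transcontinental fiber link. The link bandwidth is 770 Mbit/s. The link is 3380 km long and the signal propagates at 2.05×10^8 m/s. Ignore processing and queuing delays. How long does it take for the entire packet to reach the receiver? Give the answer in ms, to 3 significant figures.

16.6 ms

L = 59000 bits.
Transmission delay = L/R = 59000 / 770000000 = 0.0766234 ms.
Propagation delay = d/s = 3380000 m / 2.05e+08 m/s = 16.4878 ms.
Total = 16.6 ms.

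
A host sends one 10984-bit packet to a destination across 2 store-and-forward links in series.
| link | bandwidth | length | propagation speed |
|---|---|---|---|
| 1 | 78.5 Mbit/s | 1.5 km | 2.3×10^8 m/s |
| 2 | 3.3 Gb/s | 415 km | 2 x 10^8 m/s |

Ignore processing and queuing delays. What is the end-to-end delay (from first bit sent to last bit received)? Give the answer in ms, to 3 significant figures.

Transmission delays (L/R per hop): 0.139924, 0.00332848 ms; sum = 0.143252 ms.
Propagation delays (d/s per hop): 0.00652174, 2.075 ms; sum = 2.08152 ms.
End-to-end = 2.22 ms.

2.22 ms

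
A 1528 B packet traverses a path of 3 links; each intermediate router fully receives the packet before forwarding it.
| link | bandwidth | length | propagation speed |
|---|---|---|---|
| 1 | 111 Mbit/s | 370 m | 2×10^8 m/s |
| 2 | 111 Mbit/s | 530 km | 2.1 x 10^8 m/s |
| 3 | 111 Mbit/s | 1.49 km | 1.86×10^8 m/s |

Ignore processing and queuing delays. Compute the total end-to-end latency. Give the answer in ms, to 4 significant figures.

2.864 ms

L = 1528 × 8 = 12224 bits.
Transmission delay per hop = L/R = 12224/111000000 = 0.110126 ms; 3 hops → 0.330378 ms.
Propagation delays (d/s per hop): 0.00185, 2.52381, 0.00801075 ms; sum = 2.53367 ms.
End-to-end = 2.864 ms.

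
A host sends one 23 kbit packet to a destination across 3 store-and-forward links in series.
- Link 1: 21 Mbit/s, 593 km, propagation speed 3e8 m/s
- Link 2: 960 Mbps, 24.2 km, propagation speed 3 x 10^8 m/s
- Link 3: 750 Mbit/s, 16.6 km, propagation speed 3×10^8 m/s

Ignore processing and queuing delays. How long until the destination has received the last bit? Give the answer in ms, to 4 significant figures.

L = 23000 bits.
Transmission delays (L/R per hop): 1.09524, 0.0239583, 0.0306667 ms; sum = 1.14986 ms.
Propagation delays (d/s per hop): 1.97667, 0.0806667, 0.0553333 ms; sum = 2.11267 ms.
End-to-end = 3.263 ms.

3.263 ms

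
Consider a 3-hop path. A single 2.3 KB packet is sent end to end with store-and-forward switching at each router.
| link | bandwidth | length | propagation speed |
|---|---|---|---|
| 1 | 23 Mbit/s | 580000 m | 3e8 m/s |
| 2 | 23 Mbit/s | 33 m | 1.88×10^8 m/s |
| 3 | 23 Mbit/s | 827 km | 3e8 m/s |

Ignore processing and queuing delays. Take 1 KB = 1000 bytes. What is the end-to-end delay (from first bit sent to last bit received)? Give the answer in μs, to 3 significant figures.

7090 μs

L = 18400 bits.
Transmission delay per hop = L/R = 18400/23000000 = 800 μs; 3 hops → 2400 μs.
Propagation delays (d/s per hop): 1933.33, 0.175532, 2756.67 μs; sum = 4690.18 μs.
End-to-end = 7090 μs.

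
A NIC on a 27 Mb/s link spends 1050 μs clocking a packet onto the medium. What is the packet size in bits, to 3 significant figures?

28400 bits

L = R × t_tx = 27000000 b/s × 0.00105 s = 28350 bits.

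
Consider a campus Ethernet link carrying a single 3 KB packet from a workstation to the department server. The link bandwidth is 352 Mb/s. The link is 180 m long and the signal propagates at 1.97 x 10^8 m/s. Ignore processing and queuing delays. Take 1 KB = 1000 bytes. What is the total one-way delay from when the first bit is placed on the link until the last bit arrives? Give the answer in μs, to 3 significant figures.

L = 24000 bits.
Transmission delay = L/R = 24000 / 352000000 = 68.1818 μs.
Propagation delay = d/s = 180 m / 197000000 m/s = 0.913706 μs.
Total = 69.1 μs.

69.1 μs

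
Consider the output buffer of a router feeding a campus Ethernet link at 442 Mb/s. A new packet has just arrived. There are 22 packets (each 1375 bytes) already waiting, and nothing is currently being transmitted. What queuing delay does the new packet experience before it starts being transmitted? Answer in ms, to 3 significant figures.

0.548 ms

Each queued packet: L/R = 11000/442000000 = 0.0248869 ms.
22 queued → 0.547511 ms.
Queuing delay = 0.548 ms.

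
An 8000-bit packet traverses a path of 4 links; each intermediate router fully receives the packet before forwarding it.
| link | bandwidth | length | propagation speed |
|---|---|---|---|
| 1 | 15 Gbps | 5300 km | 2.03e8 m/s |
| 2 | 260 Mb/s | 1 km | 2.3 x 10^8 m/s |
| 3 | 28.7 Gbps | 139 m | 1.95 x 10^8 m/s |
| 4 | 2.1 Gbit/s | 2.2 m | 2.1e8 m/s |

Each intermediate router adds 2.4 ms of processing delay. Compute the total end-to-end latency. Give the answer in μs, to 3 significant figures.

Transmission delays (L/R per hop): 0.533333, 30.7692, 0.278746, 3.80952 μs; sum = 35.3908 μs.
Propagation delays (d/s per hop): 26108.4, 4.34783, 0.712821, 0.0104762 μs; sum = 26113.4 μs.
Processing at 3 router(s): 3 × 2.4 ms = 7200 μs.
End-to-end = 33300 μs.

33300 μs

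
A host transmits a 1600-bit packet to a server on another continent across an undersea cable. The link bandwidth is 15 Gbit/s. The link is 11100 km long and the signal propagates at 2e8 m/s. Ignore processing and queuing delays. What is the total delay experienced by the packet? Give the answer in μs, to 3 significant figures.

55500 μs

Transmission delay = L/R = 1600 / 15000000000 = 0.106667 μs.
Propagation delay = d/s = 11100000 m / 200000000 m/s = 55500 μs.
Total = 55500 μs.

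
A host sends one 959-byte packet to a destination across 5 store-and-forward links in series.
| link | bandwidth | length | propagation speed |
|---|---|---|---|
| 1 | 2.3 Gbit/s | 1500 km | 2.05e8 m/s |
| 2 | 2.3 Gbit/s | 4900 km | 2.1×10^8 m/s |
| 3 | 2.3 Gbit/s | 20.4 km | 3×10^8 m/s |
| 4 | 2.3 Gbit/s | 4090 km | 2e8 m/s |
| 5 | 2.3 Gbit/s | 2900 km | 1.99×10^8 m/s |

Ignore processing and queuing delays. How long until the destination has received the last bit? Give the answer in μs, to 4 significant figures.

65760 μs

L = 959 × 8 = 7672 bits.
Transmission delay per hop = L/R = 7672/2300000000 = 3.33565 μs; 5 hops → 16.6783 μs.
Propagation delays (d/s per hop): 7317.07, 23333.3, 68, 20450, 14572.9 μs; sum = 65741.3 μs.
End-to-end = 65760 μs.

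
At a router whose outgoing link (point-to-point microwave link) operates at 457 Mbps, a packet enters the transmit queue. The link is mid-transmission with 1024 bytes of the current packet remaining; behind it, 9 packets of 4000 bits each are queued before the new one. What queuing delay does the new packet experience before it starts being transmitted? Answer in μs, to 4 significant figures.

96.70 μs

Each queued packet: L/R = 4000/457000000 = 8.75274 μs.
9 queued → 78.7746 μs.
Plus remaining 8192 bits of current packet: 17.9256 μs.
Queuing delay = 96.70 μs.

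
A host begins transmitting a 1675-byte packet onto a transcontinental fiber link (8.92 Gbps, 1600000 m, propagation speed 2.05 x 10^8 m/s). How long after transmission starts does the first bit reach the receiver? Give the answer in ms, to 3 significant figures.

First bit experiences only propagation delay: d/s = 1600000/2.05e+08 = 7.80 ms.

7.80 ms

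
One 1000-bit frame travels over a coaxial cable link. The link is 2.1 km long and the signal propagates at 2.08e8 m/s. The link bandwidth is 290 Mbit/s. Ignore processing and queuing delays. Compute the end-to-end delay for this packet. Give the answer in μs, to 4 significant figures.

13.54 μs

Transmission delay = L/R = 1000 / 290000000 = 3.44828 μs.
Propagation delay = d/s = 2100 m / 208000000 m/s = 10.0962 μs.
Total = 13.54 μs.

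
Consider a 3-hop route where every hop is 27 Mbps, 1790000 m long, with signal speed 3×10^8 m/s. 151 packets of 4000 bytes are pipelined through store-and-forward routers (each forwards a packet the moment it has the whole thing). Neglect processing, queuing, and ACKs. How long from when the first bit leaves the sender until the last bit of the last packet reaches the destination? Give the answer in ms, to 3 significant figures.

199 ms

Per-hop transmission t_tx = L/R = 32000/27000000 = 1.18519 ms.
Per-hop propagation t_prop = 1790000/300000000 = 5.96667 ms.
Pipeline fill: first packet needs 3·t_tx to clear all hops; remaining 150 packets each add one t_tx.
Total = (3+151-1)·t_tx + 3·t_prop = 153·1.18519 + 3·5.96667 = 199 ms.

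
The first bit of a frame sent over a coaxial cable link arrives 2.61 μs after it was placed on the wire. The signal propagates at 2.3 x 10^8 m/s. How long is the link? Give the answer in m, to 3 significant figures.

d = s × t_prop = 2.3e+08 × 2.61e-06 = 600 m.

600 m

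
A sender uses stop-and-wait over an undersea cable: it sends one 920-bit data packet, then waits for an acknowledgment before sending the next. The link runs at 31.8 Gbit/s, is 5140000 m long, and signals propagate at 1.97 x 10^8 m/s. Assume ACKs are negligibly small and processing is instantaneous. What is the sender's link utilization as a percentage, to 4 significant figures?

t_tx = L/R = 920/31800000000 = 2.89308e-08 s.
t_prop = 5140000/197000000 = 0.0260914 s; RTT = 0.0521827 s.
Cycle = t_tx + RTT = 0.0521828 s.
Utilization = t_tx / cycle = 2.89308e-08/0.0521828 = 0.00005544 %.

0.00005544 %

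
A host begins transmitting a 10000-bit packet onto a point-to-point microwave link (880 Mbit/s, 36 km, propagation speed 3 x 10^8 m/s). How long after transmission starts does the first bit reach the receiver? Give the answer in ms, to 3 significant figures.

First bit experiences only propagation delay: d/s = 36000/300000000 = 0.120 ms.

0.120 ms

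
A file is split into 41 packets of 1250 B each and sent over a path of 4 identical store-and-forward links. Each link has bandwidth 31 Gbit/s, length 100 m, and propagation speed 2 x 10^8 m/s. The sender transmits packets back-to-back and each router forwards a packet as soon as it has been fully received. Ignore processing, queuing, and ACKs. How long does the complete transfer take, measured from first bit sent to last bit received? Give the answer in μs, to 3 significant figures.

Per-hop transmission t_tx = L/R = 10000/31000000000 = 0.322581 μs.
Per-hop propagation t_prop = 100/200000000 = 0.5 μs.
Pipeline fill: first packet needs 4·t_tx to clear all hops; remaining 40 packets each add one t_tx.
Total = (4+41-1)·t_tx + 4·t_prop = 44·0.322581 + 4·0.5 = 16.2 μs.

16.2 μs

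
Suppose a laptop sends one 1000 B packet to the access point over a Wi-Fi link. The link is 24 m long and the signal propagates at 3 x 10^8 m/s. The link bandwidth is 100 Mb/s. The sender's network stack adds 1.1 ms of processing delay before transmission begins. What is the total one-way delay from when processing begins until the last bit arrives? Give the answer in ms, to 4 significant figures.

1.180 ms

L = 1000 × 8 = 8000 bits.
Transmission delay = L/R = 8000 / 100000000 = 0.08 ms.
Propagation delay = d/s = 24 m / 300000000 m/s = 8e-05 ms.
Plus processing delay 1.1 ms = 1.1 ms.
Total = 1.180 ms.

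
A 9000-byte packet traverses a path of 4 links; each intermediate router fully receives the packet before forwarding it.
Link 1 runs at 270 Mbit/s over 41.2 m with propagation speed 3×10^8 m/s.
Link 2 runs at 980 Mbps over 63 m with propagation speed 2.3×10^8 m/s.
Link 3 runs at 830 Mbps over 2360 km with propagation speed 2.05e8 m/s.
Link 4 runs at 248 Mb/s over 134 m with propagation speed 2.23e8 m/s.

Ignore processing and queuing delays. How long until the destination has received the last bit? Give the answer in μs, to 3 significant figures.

12200 μs

L = 9000 × 8 = 72000 bits.
Transmission delays (L/R per hop): 266.667, 73.4694, 86.747, 290.323 μs; sum = 717.206 μs.
Propagation delays (d/s per hop): 0.137333, 0.273913, 11512.2, 0.600897 μs; sum = 11513.2 μs.
End-to-end = 12200 μs.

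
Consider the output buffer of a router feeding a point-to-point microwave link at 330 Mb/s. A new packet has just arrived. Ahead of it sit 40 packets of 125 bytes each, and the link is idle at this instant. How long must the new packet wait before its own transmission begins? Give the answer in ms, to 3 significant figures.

Each queued packet: L/R = 1000/330000000 = 0.0030303 ms.
40 queued → 0.121212 ms.
Queuing delay = 0.121 ms.

0.121 ms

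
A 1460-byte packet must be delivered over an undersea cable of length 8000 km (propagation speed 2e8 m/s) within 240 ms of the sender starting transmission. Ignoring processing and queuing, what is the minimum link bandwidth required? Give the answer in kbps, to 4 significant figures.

L = 11680 bits.
Propagation delay = 8000000 / 200000000 = 40 ms.
Transmission budget = 240 − 40 = 200 ms.
R ≥ L / t_tx = 11680 bits / 0.2 s = 58.40 kbps.

58.40 kbps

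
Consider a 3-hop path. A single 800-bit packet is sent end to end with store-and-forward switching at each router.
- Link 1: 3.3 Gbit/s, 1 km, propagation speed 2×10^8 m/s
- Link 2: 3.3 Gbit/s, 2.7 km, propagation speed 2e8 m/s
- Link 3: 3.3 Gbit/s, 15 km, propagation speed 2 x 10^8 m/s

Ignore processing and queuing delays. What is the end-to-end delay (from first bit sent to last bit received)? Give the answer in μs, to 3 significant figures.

Transmission delay per hop = L/R = 800/3300000000 = 0.242424 μs; 3 hops → 0.727273 μs.
Propagation delays (d/s per hop): 5, 13.5, 75 μs; sum = 93.5 μs.
End-to-end = 94.2 μs.

94.2 μs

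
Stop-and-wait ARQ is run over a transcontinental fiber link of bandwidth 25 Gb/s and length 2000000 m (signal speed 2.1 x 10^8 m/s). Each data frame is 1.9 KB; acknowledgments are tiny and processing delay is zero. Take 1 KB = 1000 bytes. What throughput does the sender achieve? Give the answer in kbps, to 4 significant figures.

798.0 kbps

t_tx = L/R = 15200/25000000000 = 6.08e-07 s.
t_prop = 2000000/210000000 = 0.00952381 s; RTT = 0.0190476 s.
Cycle = t_tx + RTT = 0.0190482 s.
Throughput = L / cycle = 15200 / 0.0190482 = 798.0 kbps.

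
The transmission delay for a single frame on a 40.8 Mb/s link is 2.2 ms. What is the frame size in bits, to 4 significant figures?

L = R × t_tx = 40800000 b/s × 0.0022 s = 89760 bits.

89760 bits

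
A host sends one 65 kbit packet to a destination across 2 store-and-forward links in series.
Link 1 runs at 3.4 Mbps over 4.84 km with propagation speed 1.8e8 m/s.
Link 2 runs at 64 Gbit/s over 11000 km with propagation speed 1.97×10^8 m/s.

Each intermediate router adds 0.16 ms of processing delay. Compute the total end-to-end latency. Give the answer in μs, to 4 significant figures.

75140 μs

L = 65000 bits.
Transmission delays (L/R per hop): 19117.6, 1.01563 μs; sum = 19118.7 μs.
Propagation delays (d/s per hop): 26.8889, 55837.6 μs; sum = 55864.5 μs.
Processing at 1 router(s): 1 × 0.16 ms = 160 μs.
End-to-end = 75140 μs.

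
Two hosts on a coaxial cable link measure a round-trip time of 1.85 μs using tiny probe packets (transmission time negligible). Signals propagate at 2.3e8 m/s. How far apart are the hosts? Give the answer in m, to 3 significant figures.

One-way propagation = RTT/2 = 0.925 μs.
d = s × t = 2.3e+08 × 9.25e-07 = 213 m.

213 m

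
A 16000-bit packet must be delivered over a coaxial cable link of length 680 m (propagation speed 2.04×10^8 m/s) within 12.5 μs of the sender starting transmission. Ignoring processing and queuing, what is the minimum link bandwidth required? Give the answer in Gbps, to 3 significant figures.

Propagation delay = 680 / 204000000 = 3.33333 μs.
Transmission budget = 12.5 − 3.33333 = 9.16667 μs.
R ≥ L / t_tx = 16000 bits / 9.16667e-06 s = 1.75 Gbps.

1.75 Gbps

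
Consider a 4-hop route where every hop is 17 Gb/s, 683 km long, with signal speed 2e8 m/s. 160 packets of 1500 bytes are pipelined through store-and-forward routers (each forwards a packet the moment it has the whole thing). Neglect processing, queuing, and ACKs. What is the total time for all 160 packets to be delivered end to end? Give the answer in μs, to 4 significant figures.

Per-hop transmission t_tx = L/R = 12000/17000000000 = 0.705882 μs.
Per-hop propagation t_prop = 683000/200000000 = 3415 μs.
Pipeline fill: first packet needs 4·t_tx to clear all hops; remaining 159 packets each add one t_tx.
Total = (4+160-1)·t_tx + 4·t_prop = 163·0.705882 + 4·3415 = 13780 μs.

13780 μs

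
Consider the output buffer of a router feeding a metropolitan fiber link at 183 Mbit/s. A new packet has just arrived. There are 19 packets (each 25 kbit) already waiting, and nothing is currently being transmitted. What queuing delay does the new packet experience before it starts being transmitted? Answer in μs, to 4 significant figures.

2596 μs

Each queued packet: L/R = 25000/183000000 = 136.612 μs.
19 queued → 2595.63 μs.
Queuing delay = 2596 μs.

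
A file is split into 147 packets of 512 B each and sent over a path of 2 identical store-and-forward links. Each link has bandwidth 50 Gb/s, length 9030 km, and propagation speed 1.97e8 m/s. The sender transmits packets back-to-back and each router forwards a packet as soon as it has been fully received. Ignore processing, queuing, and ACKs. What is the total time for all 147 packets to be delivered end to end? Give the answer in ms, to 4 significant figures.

Per-hop transmission t_tx = L/R = 4096/50000000000 = 8.192e-05 ms.
Per-hop propagation t_prop = 9030000/197000000 = 45.8376 ms.
Pipeline fill: first packet needs 2·t_tx to clear all hops; remaining 146 packets each add one t_tx.
Total = (2+147-1)·t_tx + 2·t_prop = 148·8.192e-05 + 2·45.8376 = 91.69 ms.

91.69 ms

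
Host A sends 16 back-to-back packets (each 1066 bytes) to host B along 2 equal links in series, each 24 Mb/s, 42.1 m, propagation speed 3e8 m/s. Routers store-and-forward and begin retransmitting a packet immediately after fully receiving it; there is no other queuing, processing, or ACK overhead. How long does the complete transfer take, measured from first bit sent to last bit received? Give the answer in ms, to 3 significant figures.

6.04 ms

Per-hop transmission t_tx = L/R = 8528/24000000 = 0.355333 ms.
Per-hop propagation t_prop = 42.1/300000000 = 0.000140333 ms.
Pipeline fill: first packet needs 2·t_tx to clear all hops; remaining 15 packets each add one t_tx.
Total = (2+16-1)·t_tx + 2·t_prop = 17·0.355333 + 2·0.000140333 = 6.04 ms.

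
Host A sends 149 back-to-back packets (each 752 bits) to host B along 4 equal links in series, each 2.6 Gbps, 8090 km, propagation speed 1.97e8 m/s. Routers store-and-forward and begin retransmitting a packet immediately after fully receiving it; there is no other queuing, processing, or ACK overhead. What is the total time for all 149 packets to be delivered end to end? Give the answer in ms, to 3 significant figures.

164 ms

Per-hop transmission t_tx = L/R = 752/2600000000 = 0.000289231 ms.
Per-hop propagation t_prop = 8090000/197000000 = 41.066 ms.
Pipeline fill: first packet needs 4·t_tx to clear all hops; remaining 148 packets each add one t_tx.
Total = (4+149-1)·t_tx + 4·t_prop = 152·0.000289231 + 4·41.066 = 164 ms.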